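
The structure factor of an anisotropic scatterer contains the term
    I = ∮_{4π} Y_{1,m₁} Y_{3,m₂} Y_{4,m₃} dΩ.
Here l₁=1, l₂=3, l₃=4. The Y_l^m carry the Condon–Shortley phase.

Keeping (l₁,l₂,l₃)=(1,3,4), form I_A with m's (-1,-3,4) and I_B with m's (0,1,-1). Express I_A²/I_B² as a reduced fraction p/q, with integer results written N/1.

Shared (l₁,l₂,l₃)=(1,3,4): N and (l;000)² cancel in I_A²/I_B².
A: Δ = 0!·2!·6!/9! = 1/252; Racah Σ t=0..0: t=0:+1/1440 = 1/1440; ⇒ 3j(1 3 4; -1 -3 4)² = 1/9, sgn +1
B: Δ = 0!·2!·6!/9! = 1/252; Racah Σ t=0..0: t=0:+1/48 = 1/48; ⇒ 3j(1 3 4; 0 1 -1)² = 5/84, sgn -1
I_A²/I_B² = (1/9)/(5/84) = 28/15

28/15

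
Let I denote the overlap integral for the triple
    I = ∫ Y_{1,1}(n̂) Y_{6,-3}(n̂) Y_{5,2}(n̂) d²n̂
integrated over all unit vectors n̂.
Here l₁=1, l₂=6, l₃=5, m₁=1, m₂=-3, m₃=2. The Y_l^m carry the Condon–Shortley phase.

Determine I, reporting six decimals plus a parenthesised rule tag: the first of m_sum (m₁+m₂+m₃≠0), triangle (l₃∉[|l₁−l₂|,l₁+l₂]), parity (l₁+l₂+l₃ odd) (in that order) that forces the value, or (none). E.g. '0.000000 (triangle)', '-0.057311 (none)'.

Checks pass: Σm=0; 12 even; l₃=5∈[5,7].
(2·1+1)(2·6+1)(2·5+1) = 429
Δ: 2! 0! 10! / 13! → 1/858
sum: t=1:−1/14400 = -1/14400
3j²(1 6 5; 0 0 0) = Δ·Π!·Σ² = 6/143  (sign +1)
sum: t=0:+1/60480 = 1/60480
3j²(1 6 5; 1 -3 2) = Δ·Π!·Σ² = 6/143  (sign -1)
combine: 4πI² = 429·6/143·6/143 = 108/143
take √, sign -1: I = -0.24515397
No selection rule forces the value: the integral is nonzero (none).

-0.245154 (none)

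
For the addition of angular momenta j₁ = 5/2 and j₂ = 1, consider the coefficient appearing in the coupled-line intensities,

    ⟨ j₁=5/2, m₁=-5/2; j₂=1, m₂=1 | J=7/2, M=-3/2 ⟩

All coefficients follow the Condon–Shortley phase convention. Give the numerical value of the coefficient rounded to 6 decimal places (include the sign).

+0.218218  (= +√(1/21))

√[8·0!5!2!/8! · 0!5!2!0!2!5!] = √(19200/7)
  +(−1)^0/∏(0,0,5,2,0,0)! = 1/240  (running 1/240)
⟨..|..⟩ = √(19200/7)·(1/240) = +0.218218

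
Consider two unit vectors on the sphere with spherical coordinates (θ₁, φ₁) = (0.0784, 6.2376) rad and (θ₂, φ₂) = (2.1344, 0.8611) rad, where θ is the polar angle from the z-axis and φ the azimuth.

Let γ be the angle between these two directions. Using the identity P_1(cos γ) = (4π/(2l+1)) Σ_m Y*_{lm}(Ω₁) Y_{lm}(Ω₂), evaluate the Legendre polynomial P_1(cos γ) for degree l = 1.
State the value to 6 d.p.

-0.491788

Term-by-term m-sum for l=1 (normalisation 4π/3 = 4.188790):
  [-1]  conj(Y_{1,-1})(Ω₁) = (0.027031, -0.001233) ; Y_{1,-1}(Ω₂) = (0.190306, -0.221544) ; Δ = (0.004871, -0.006223)
  [+0]  conj(Y_{1,0})(Ω₁) = (0.487102, -0.000000) ; Y_{1,0}(Ω₂) = (-0.261029, 0.000000) ; Δ = (-0.127148, 0.000000)
  [+1]  conj(Y_{1,1})(Ω₁) = (-0.027031, -0.001233) ; Y_{1,1}(Ω₂) = (-0.190306, -0.221544) ; Δ = (0.004871, 0.006223)
Accumulated sum (-0.117406, 0.000000); after 4π/(2l+1) scaling, (-0.491788, 0.000000) ⇒ P_1 = -0.491788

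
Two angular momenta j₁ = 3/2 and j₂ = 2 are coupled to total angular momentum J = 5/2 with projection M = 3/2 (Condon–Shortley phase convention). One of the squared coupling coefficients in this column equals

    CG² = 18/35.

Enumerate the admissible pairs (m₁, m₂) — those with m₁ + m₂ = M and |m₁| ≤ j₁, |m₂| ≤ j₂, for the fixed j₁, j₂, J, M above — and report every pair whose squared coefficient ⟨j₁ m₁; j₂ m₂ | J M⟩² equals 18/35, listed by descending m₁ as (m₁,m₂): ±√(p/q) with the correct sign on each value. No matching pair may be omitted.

(3/2,0): +√(18/35)

Admissible pairs with m₁+m₂ = M = 3/2: (-1/2,2), (1/2,1), (3/2,0)
  (m₁,m₂)=(3/2,0): CG² = 18/35, CG = +√(18/35)   ← matches the target
  (m₁,m₂)=(1/2,1): CG² = 1/35, CG = −√(1/35)
  (m₁,m₂)=(-1/2,2): CG² = 16/35, CG = −√(16/35)
Pairs with CG² = 18/35: (3/2,0): +√(18/35)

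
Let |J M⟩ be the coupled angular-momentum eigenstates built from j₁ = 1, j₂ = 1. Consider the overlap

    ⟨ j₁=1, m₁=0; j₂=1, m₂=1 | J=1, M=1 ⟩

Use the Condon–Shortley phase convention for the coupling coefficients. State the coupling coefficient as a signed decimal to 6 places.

j₁+j₂−J=1  J+j₁−j₂=1  J−j₁+j₂=1  j₁+j₂+J+1=4
(j₁±m₁, j₂±m₂, J±M) = (1,1,2,0,2,0)
P² = 1/2
sum k=1..1:
  [1] −1/1 = -1
S = -1
C² = P²·S² = 1/2 ; C = -0.707107

-0.707107  (= −√(1/2))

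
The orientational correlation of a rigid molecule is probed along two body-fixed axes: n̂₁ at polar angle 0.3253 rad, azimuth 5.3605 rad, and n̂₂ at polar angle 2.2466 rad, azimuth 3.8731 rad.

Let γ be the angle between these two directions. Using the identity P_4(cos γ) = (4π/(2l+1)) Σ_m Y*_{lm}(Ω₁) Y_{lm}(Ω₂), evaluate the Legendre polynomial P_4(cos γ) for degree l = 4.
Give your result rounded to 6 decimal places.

-0.383546

Addition theorem: P_4(cos γ) = (4π/9) Σ_m Y*_{lm}(Ω₁) Y_{lm}(Ω₂), m = −4…4:
  m=-4: Y*=-0.00394 + 0.00241j  Y=-0.16018 - 0.03507j  product 0.00072 - 0.00025j
  m=-3: Y*=-0.03605 - 0.01413j  Y=-0.21718 - 0.30183j  product 0.00356 + 0.01395j
  m=-2: Y*=-0.04896 - 0.17381j  Y=0.03809 - 0.35205j  product -0.06306 + 0.01062j
  m=-1: Y*=0.28411 - 0.37520j  Y=-0.04485 + 0.04026j  product 0.00236 + 0.02827j
  m=+0: Y*=0.45271 + 0.00000j  Y=-0.35754 + 0.00000j  product -0.16187 + 0.00000j
  m=+1: Y*=-0.28411 - 0.37520j  Y=0.04485 + 0.04026j  product 0.00236 - 0.02827j
  m=+2: Y*=-0.04896 + 0.17381j  Y=0.03809 + 0.35205j  product -0.06306 - 0.01062j
  m=+3: Y*=0.03605 - 0.01413j  Y=0.21718 - 0.30183j  product 0.00356 - 0.01395j
  m=+4: Y*=-0.00394 - 0.00241j  Y=-0.16018 + 0.03507j  product 0.00072 + 0.00025j
Total Σ_m = -0.27469 - 0.00000j. Multiply by 1.396263: -0.38355 - 0.00000j. P_4(cos γ) = -0.383546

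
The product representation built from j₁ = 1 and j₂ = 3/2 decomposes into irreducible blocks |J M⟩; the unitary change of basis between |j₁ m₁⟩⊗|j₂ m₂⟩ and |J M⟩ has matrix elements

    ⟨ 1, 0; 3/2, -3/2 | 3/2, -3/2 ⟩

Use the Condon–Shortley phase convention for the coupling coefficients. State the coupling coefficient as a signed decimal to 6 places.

+0.774597  (= +√(3/5))

triangle: 1!×1!×2!/5! = 2/120
(j±m)!: 1!×1!×0!×3!×0!×3! = 36
prefactor² = (2J+1)×Δ×N² = 12/5
  k=0: +1/(0!×1!×1!×0!×0!×2!) = 1/2
Σ = 1/2  ⇒  CG² = 12/5×(1/2)² = 3/5
CG = +√(3/5) = +0.774597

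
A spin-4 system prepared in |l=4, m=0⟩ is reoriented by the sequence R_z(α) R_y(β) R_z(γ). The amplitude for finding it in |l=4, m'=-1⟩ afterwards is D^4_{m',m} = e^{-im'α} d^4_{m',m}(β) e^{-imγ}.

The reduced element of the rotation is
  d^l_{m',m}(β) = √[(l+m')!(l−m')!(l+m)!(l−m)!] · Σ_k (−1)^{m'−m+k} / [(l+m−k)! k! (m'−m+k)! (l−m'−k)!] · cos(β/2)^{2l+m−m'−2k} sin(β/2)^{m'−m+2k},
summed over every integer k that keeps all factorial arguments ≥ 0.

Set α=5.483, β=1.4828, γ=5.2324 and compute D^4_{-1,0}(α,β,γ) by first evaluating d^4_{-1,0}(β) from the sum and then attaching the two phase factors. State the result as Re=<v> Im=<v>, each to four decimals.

D^4_{-1,0}(5.4830,1.4828,5.2324) = e^{-i·-1·5.4830}·d^4_{-1,0}(1.4828)·e^{-i·0·5.2324}. Compute d first:
c=cos(1.482800/2)=0.737524, s=sin(1.482800/2)=0.675321; N=√[6·120·24·24]=643.987578
k∈{1,2,3,4} keeps every argument non-negative
  k=1: (−1)^0·643.9876/(144)·0.7375^7·0.6753^1 = +0.358474
  k=2: (−1)^1·643.9876/(24)·0.7375^5·0.6753^3 = -1.803340
  k=3: (−1)^2·643.9876/(24)·0.7375^3·0.6753^5 = +1.511980
  k=4: (−1)^3·643.9876/(144)·0.7375^1·0.6753^7 = -0.211282
d^4_{-1,0}(1.4828) = +0.358474 -1.803340 +1.511980 -0.211282 = -0.144168
Attach z-rotation phases: D = e^{-i(-1)(5.4830)}·(-0.144168)·e^{-i(0)(5.2324)} = -0.100424+0.103438i

Re=-0.1004 Im=0.1034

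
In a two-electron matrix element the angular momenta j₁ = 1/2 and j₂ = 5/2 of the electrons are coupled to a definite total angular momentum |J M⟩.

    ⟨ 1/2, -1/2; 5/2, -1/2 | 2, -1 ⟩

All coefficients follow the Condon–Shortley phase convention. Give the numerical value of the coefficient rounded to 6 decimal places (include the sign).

triangle: 1!*0!*4!/6! = 24/720
(j±m)!: 0!*1!*2!*3!*1!*3! = 72
prefactor² = (2J+1)*Δ*N² = 12
  k=1: −1/(1!*0!*0!*1!*0!*3!) = -1/6
Σ = -1/6  ⇒  CG² = 12*(-1/6)² = 1/3
CG = −√(1/3) = -0.577350

-0.577350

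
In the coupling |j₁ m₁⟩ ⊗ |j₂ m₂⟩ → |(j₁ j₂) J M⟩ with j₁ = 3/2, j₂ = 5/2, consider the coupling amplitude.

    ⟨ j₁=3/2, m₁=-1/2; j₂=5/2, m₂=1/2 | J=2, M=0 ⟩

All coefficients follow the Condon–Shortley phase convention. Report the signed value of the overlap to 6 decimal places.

√[5·2!1!3!/7! · 1!2!3!2!2!2!] = √(8/7)
  +(−1)^1/∏(1,1,1,2,0,1)! = -1/2  (running -1/2)
  +(−1)^2/∏(2,0,0,1,1,2)! = 1/4  (running -1/4)
⟨..|..⟩ = √(8/7)·(-1/4) = -0.267261

−√(1/14) = -0.267261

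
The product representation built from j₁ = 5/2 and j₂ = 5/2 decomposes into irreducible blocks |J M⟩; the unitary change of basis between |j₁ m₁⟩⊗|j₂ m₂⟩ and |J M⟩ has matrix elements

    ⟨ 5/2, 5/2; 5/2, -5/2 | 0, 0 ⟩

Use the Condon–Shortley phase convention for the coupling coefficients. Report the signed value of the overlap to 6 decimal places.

triangle: 5!×0!×0!/6! = 120/720
(j±m)!: 5!×0!×0!×5!×0!×0! = 14400
prefactor² = (2J+1)×Δ×N² = 2400
  k=0: +1/(0!×5!×0!×0!×0!×0!) = 1/120
Σ = 1/120  ⇒  CG² = 2400×(1/120)² = 1/6
CG = +√(1/6) = +0.408248

+0.408248  (= +√(1/6))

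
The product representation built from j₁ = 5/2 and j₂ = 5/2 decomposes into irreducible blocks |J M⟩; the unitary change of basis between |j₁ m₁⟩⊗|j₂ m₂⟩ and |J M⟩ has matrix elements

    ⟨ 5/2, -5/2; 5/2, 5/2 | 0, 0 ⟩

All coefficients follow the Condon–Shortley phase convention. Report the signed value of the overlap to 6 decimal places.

√[1·5!0!0!/6! · 0!5!5!0!0!0!] = √(2400)
  +(−1)^5/∏(5,0,0,0,0,0)! = -1/120  (running -1/120)
⟨..|..⟩ = √(2400)·(-1/120) = -0.408248

−√(1/6) = -0.408248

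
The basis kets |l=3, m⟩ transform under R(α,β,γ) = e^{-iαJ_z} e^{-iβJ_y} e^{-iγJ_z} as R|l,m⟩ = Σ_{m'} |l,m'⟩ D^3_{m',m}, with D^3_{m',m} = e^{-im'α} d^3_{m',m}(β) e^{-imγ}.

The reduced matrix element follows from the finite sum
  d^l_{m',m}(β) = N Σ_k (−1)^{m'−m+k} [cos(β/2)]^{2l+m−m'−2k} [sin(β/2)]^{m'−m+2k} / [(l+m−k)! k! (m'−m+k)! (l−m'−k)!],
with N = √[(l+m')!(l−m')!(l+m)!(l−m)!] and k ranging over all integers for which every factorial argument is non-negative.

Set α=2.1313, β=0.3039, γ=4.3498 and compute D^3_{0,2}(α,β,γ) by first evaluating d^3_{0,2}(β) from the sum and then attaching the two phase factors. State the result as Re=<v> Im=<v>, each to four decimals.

First d^3_{0,2}(β=0.3039), then the phase factors e^{-i(0)α} and e^{-i(2)γ}:
Half-angle: c=0.988478, s=0.151366. N=√(6·6·120·1)=65.726707
k: max(0,(2)−(0))=2 … min(3+(2),3−(0))=3
  k=2: (−1)^0·65.7267/(12)·0.9885^4·0.1514^2 = +0.119808
  k=3: (−1)^1·65.7267/(12)·0.9885^2·0.1514^4 = -0.002809
d^3_{0,2}(0.3039) = +0.119808 -0.002809 = +0.116998
D = (+1.000000+0.000000i)·(+0.116998)·(-0.748381-0.663269i) = -0.087559-0.077601i

Re=-0.0876 Im=-0.0776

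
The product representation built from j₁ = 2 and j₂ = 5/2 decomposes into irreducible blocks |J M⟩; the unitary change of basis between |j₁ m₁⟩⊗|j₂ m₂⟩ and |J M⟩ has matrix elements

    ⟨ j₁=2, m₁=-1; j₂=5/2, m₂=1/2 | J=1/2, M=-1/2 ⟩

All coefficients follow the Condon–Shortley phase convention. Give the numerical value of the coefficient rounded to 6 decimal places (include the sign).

√[2·4!0!1!/6! · 1!3!3!2!0!1!] = √(24/5)
  +(−1)^3/∏(3,1,0,0,0,1)! = -1/6  (running -1/6)
⟨..|..⟩ = √(24/5)·(-1/6) = -0.365148

-0.365148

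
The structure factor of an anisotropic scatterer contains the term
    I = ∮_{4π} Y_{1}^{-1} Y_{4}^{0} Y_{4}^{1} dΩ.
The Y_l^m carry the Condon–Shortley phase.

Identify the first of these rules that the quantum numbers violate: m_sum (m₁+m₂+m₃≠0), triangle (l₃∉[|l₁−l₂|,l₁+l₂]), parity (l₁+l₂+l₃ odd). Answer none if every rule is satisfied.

parity

m₁+m₂+m₃ = -1 + 0 + 1 = 0  ✓
triangle: |1−4|=3 ≤ l₃=4 ≤ 1+4=5  ✓
parity: l₁+l₂+l₃ = 9 is odd  ✗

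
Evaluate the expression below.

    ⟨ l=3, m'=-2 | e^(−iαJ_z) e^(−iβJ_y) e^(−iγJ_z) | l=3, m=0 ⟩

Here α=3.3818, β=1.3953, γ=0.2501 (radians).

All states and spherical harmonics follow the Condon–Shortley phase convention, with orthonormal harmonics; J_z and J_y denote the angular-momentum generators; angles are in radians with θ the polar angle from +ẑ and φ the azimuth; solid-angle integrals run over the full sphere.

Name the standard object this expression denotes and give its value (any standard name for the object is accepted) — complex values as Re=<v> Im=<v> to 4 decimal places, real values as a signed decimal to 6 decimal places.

This is a Wigner D-matrix element — the rotation-matrix element ⟨l m'| R(α,β,γ) |l m⟩ in the angular-momentum basis.
First d^3_{-2,0}(β=1.3953), then the phase factors e^{-i(-2)α} and e^{-i(0)γ}:
c=cos(1.395300/2)=0.766354, s=sin(1.395300/2)=0.642419; N=√[1·120·6·6]=65.726707
k: max(0,(0)−(-2))=2 … min(3+(0),3−(-2))=3
  k=2: (−1)^0·65.7267/(12)·0.7664^4·0.6424^2 = +0.779676
  k=3: (−1)^1·65.7267/(12)·0.7664^2·0.6424^4 = -0.547888
d^3_{-2,0}(1.3953) = +0.779676 -0.547888 = +0.231789
Attach z-rotation phases: D = e^{-i(-2)(3.3818)}·(+0.231789)·e^{-i(0)(0.2501)} = +0.205551+0.107120i

Wigner D-matrix element, Re=0.2056 Im=0.1071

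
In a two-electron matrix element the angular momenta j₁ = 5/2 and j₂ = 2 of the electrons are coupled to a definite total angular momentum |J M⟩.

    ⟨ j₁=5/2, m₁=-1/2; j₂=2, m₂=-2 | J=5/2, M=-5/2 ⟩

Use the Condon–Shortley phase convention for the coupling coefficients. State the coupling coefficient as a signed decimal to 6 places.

triangle: 2!*3!*2!/8! = 24/40320
(j±m)!: 2!*3!*0!*4!*0!*5! = 34560
prefactor² = (2J+1)*Δ*N² = 864/7
  k=0: +1/(0!*2!*3!*0!*0!*2!) = 1/24
Σ = 1/24  ⇒  CG² = 864/7*(1/24)² = 3/14
CG = +√(3/14) = +0.462910

+√(3/14) ≈ +0.462910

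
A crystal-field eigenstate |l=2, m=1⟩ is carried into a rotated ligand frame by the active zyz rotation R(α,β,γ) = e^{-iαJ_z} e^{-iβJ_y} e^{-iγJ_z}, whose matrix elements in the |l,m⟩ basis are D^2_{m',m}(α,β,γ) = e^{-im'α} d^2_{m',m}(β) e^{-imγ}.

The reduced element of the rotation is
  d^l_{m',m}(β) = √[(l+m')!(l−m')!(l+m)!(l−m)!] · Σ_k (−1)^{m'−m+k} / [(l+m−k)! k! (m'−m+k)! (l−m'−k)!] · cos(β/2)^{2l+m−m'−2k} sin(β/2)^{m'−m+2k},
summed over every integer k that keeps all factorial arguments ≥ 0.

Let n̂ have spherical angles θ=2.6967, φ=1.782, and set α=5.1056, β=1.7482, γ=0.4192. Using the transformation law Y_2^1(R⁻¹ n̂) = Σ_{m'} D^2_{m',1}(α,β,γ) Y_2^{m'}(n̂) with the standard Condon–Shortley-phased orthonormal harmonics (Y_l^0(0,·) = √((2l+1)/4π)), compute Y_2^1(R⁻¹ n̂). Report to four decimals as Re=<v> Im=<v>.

Re=0.1812 Im=-0.0638

Need the full column D^2_{m',1} for m'=−2..2 at α=5.1056, β=1.7482, γ=0.4192.
cos(β/2)=0.641687, sin(β/2)=0.766966
d^2_{-2,1}: single k=3 term ⇒ +0.579005;  D = -0.540402-0.207877i
d^2_{-1,1}: k∈[2..3] ⇒ +0.726643 -0.346023 = +0.380619;  D = -0.009891-0.380491i
d^2_{0,1}: k∈[1..2] ⇒ +0.496389 -0.709133 = -0.212744;  D = -0.194324+0.086593i
d^2_{1,1}: k∈[0..1] ⇒ +0.169549 -0.726643 = -0.557094;  D = -0.404421-0.383141i
d^2_{2,1}: single k=0 term ⇒ -0.405300;  D = +0.144738-0.378575i
Y_2^{m'}(θ=2.6967,φ=1.782) and Σ D·Y over m':
  (-0.5404-0.2079i)·(-0.0653+0.0293i)  (-0.0099-0.3805i)·(+0.0629+0.2934i)  (-0.1943+0.0866i)·(+0.4555+0.0000i)  (-0.4044-0.3831i)·(-0.0629+0.2934i)  (+0.1447-0.3786i)·(-0.0653-0.0293i)
Y_2^1(R⁻¹ n̂) = +0.181193-0.063789i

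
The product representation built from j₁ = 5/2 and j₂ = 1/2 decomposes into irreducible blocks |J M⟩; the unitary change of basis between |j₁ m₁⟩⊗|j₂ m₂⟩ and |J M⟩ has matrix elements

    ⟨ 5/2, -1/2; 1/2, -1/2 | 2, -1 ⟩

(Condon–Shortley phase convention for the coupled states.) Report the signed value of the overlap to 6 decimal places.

j₁+j₂−J=1  J+j₁−j₂=4  J−j₁+j₂=0  j₁+j₂+J+1=6
(j₁±m₁, j₂±m₂, J±M) = (2,3,0,1,1,3)
P² = 12
sum k=0..0:
  [0] +1/6 = 1/6
S = 1/6
C² = P²·S² = 1/3 ; C = +0.577350

+√(1/3) ≈ +0.577350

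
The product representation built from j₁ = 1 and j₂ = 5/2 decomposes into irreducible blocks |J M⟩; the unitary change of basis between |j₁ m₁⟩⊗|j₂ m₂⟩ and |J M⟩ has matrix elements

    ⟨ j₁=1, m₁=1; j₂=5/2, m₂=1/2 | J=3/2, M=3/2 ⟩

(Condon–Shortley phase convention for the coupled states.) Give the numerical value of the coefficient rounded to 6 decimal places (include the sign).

+√(1/15) = +0.258199

j₁+j₂−J=2  J+j₁−j₂=0  J−j₁+j₂=3  j₁+j₂+J+1=6
(j₁±m₁, j₂±m₂, J±M) = (2,0,3,2,3,0)
P² = 48/5
sum k=0..0:
  [0] +1/12 = 1/12
S = 1/12
C² = P²·S² = 1/15 ; C = +0.258199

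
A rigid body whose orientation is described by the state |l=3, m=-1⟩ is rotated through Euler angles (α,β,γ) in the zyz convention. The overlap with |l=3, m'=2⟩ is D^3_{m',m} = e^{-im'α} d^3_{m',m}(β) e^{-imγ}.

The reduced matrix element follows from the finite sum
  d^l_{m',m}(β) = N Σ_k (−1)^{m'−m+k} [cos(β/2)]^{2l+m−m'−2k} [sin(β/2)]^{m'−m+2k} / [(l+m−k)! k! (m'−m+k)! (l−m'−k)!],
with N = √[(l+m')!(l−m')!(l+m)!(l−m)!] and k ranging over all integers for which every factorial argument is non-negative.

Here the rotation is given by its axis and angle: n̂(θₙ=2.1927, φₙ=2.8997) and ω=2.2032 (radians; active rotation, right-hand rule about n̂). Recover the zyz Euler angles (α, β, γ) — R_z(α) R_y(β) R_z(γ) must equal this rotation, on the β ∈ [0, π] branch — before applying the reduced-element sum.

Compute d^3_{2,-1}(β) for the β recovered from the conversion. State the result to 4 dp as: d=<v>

d=-0.3514

Axis–angle → zyz. n̂ = (sinθₙcosφₙ, sinθₙsinφₙ, cosθₙ) = (-0.789108, +0.194692, -0.582583), ω = 2.2032.
R = I cosω + sinω [n̂]ₓ + (1−cosω) n̂n̂ᵀ gives
  R = [+0.399670, +0.225474, +0.888496; -0.714360, -0.530775, +0.456034; +0.574416, -0.816969, -0.051065]
β = atan2(√(R₁₃²+R₂₃²), R₃₃) = 1.621884; α = atan2(R₂₃, R₁₃) mod 2π = 0.474204; γ = atan2(R₃₂, −R₃₁) mod 2π = 4.099582
d^3_{2,-1}(β=1.6219) via the finite sum:
c=cos(1.621884/2)=0.688816, s=sin(1.621884/2)=0.724936; N=√[120·1·2·24]=75.894664
k∈{0,1} keeps every argument non-negative
  k=0: (−1)^3·75.8947/(12)·0.6888^3·0.7249^3 = -0.787479
  k=1: (−1)^4·75.8947/(24)·0.6888^1·0.7249^5 = +0.436116
d^3_{2,-1}(1.6219) = -0.787479 +0.436116 = -0.351363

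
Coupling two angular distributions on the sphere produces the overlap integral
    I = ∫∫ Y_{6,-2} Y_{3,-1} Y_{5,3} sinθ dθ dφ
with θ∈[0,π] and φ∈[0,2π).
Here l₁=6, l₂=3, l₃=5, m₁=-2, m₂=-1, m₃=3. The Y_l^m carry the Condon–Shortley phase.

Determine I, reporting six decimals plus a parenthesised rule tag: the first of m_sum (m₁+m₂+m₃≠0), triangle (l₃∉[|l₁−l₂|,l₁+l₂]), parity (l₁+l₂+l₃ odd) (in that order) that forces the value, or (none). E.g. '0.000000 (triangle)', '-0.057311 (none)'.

m-sum 0 ✓  L=14 even ✓  3≤5≤9 ✓
Π(2lᵢ+1) = 13×7×11 = 1001
triangle coeff Δ(6,3,5) = 1/675675
Σ_t [1,3]: t=1:−1/8640 t=2:+1/2304 t=3:−1/8640 = 7/34560
(3j)²=7/429 [(6 3 5; 0 0 0)], sign=-1
Σ_t [0,2]: t=0:+1/1935360 t=1:−1/30240 t=2:+1/11520 = 1/18432
(3j)²=7/429 [(6 3 5; -2 -1 3)], sign=+1
⇒ 4πI² = 343/1287
I = (-1)√(343/1287/(4π)) = -0.14563067
No selection rule forces the value: the integral is nonzero (none).

-0.145631 (none)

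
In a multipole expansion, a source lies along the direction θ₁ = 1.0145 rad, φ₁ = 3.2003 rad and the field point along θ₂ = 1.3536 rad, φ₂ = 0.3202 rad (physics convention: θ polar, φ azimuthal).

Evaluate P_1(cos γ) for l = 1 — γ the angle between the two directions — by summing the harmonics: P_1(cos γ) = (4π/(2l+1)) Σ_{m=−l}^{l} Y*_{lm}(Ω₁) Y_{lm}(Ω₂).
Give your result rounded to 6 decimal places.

Expand P_1 via completeness: Σ_{m} conj(Y_{1,m}) at Ω₁ times Y_{1,m} at Ω₂ —
  m=-1: (-0.292894-0.017215i) × (+0.320229-0.106192i) = -0.095621+0.025590i  (running Σ = -0.095621+0.025590i)
  m=0: (+0.258004-0.000000i) × (+0.105290+0.000000i) = +0.027165+0.000000i  (running Σ = -0.068456+0.025590i)
  m=1: (+0.292894-0.017215i) × (-0.320229-0.106192i) = -0.095621-0.025590i  (running Σ = -0.164077+0.000000i)
Total Σ_m = -0.164077+0.000000i. Multiply by 4.188790: -0.687284+0.000000i. P_1(cos γ) = -0.687284

-0.687284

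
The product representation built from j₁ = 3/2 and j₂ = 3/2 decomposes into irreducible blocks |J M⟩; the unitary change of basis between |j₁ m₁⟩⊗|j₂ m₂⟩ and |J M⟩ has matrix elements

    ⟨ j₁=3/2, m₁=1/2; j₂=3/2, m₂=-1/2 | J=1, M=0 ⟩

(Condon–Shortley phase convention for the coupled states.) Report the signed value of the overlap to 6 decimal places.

−√(1/20) = -0.223607

triangle: 2!×1!×1!/5! = 2/120
(j±m)!: 2!×1!×1!×2!×1!×1! = 4
prefactor² = (2J+1)×Δ×N² = 1/5
  k=0: +1/(0!×2!×1!×1!×0!×0!) = 1/2
  k=1: −1/(1!×1!×0!×0!×1!×1!) = -1
Σ = -1/2  ⇒  CG² = 1/5×(-1/2)² = 1/20
CG = −√(1/20) = -0.223607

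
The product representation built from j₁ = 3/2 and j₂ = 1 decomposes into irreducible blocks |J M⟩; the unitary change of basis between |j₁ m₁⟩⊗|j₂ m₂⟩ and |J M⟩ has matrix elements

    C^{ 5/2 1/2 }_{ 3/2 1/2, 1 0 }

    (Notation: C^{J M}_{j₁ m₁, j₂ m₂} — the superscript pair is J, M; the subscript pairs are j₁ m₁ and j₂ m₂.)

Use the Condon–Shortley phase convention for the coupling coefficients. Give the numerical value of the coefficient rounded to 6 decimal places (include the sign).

+0.774597

√[6·0!3!2!/6! · 2!1!1!1!3!2!] = √(12/5)
  +(−1)^0/∏(0,0,1,1,2,1)! = 1/2  (running 1/2)
⟨..|..⟩ = √(12/5)·(1/2) = +0.774597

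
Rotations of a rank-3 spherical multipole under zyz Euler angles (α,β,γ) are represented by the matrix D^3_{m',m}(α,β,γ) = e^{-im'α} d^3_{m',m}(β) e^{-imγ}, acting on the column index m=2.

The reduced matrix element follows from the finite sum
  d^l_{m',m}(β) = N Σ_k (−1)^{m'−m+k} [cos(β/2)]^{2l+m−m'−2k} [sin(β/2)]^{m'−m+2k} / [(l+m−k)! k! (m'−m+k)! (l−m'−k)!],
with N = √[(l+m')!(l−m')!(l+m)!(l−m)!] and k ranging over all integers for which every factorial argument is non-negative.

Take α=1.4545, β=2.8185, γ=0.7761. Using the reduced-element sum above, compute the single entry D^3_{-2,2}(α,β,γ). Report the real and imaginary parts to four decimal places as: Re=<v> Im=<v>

First d^3_{-2,2}(β=2.8185), then the phase factors e^{-i(-2)α} and e^{-i(2)γ}:
With c≡cos(β/2)=0.160845 and s≡sin(β/2)=0.986980, N=[1·120·120·1]^{1/2}=120.000000
k: max(0,(2)−(-2))=4 … min(3+(2),3−(-2))=5
  k=4: (−1)^0·120.0000/(24)·0.1608^2·0.9870^4 = +0.122748
  k=5: (−1)^1·120.0000/(120)·0.1608^0·0.9870^6 = -0.924378
d^3_{-2,2}(2.8185) = +0.122748 -0.924378 = -0.801629
Attach z-rotation phases: D = e^{-i(-2)(1.4545)}·(-0.801629)·e^{-i(2)(0.7761)} = -0.170239-0.783344i

Re=-0.1702 Im=-0.7833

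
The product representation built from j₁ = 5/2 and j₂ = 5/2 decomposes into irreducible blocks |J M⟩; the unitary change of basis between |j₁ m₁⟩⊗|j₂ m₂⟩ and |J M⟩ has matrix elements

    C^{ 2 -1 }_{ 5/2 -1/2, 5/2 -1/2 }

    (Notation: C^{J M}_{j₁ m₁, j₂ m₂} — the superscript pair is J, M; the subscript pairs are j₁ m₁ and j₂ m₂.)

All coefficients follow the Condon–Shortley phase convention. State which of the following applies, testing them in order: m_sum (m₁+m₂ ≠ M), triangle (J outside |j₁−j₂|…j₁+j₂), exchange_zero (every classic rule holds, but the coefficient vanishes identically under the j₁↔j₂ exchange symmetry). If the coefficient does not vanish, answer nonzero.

exchange_zero

m-sum: m₁+m₂ = -1/2+(-1/2) = -1, M = -1  ✓
triangle: |j₁−j₂| = 0 ≤ J = 2 ≤ j₁+j₂ = 5  ✓
exchange: j₁=j₂ and m₁=m₂, and (−1)^(j₁+j₂−J) = (−1)^3 = −1 forces ⟨j₁m₁;j₂m₂|JM⟩ = −⟨j₂m₂;j₁m₁|JM⟩ = −⟨j₁m₁;j₂m₂|JM⟩ ⇒ the coefficient vanishes identically
Racah sum check: Σ_k collapses to 0 ⇒ CG = 0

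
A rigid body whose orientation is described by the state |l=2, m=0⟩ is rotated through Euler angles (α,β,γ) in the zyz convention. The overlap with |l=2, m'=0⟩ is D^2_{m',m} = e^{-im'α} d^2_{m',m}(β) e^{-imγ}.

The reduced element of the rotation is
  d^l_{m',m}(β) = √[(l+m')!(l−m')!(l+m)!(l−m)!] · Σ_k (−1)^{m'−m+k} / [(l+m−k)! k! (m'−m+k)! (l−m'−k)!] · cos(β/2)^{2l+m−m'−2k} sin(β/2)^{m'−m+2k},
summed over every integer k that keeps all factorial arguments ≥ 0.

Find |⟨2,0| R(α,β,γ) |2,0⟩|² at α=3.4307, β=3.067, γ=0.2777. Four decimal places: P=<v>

Split into d^2_{0,0}(β=3.0670) × two z-phases.
With c≡cos(β/2)=0.037288 and s≡sin(β/2)=0.999305, N=[2·2·2·2]^{1/2}=4.000000
k: max(0,(0)−(0))=0 … min(2+(0),2−(0))=2
  k=0: (−1)^0·4.0000/(4)·0.0373^4·0.9993^0 = +0.000002
  k=1: (−1)^1·4.0000/(1)·0.0373^2·0.9993^2 = -0.005554
  k=2: (−1)^2·4.0000/(4)·0.0373^0·0.9993^4 = +0.997221
d^2_{0,0}(3.0670) = +0.000002 -0.005554 +0.997221 = +0.991669
|D^2_{0,0}|² = |d^2_{0,0}(β)|² = (+0.991669)² = 0.983408 (the z-rotation phases have unit modulus)

P=0.9834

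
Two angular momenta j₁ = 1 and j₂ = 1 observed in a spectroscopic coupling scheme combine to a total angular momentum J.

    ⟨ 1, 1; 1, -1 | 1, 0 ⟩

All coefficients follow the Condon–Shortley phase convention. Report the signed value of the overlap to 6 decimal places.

triangle: 1!·1!·1!/4! = 1/24
(j±m)!: 2!·0!·0!·2!·1!·1! = 4
prefactor² = (2J+1)·Δ·N² = 1/2
  k=0: +1/(0!·1!·0!·0!·1!·1!) = 1
Σ = 1  ⇒  CG² = 1/2·1² = 1/2
CG = +√(1/2) = +0.707107

+√(1/2) = +0.707107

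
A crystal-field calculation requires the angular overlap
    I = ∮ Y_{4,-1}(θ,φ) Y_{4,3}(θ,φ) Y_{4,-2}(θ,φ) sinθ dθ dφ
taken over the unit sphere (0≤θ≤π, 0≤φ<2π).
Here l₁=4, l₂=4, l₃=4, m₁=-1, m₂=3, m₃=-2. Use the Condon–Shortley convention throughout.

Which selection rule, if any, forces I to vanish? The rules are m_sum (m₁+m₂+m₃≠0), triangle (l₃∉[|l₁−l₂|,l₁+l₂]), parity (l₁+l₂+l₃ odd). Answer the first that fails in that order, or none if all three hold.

none

m₁+m₂+m₃ = -1 + 3 − 2 = 0  ✓
triangle: |4−4|=0 ≤ l₃=4 ≤ 4+4=8  ✓
parity: l₁+l₂+l₃ = 12 is even  ✓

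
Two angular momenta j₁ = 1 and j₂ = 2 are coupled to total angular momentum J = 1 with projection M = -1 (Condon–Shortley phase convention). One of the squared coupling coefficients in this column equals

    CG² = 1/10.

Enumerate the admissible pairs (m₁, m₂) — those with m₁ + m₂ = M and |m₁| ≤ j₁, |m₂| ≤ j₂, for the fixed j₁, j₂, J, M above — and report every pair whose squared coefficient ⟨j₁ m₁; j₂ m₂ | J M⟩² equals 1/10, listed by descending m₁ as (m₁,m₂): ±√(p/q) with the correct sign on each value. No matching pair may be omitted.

(-1,0): +√(1/10)

Admissible pairs with m₁+m₂ = M = -1: (-1,0), (0,-1), (1,-2)
  (m₁,m₂)=(1,-2): CG² = 3/5, CG = +√(3/5)
  (m₁,m₂)=(0,-1): CG² = 3/10, CG = −√(3/10)
  (m₁,m₂)=(-1,0): CG² = 1/10, CG = +√(1/10)   ← matches the target
Pairs with CG² = 1/10: (-1,0): +√(1/10)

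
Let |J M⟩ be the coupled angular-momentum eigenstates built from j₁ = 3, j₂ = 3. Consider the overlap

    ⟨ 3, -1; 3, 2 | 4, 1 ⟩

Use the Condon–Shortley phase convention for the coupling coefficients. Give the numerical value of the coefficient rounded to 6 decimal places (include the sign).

+√(16/77) ≈ +0.455842

√[9·2!4!4!/11! · 2!4!5!1!5!3!] = √(82944/77)
  +(−1)^1/∏(1,1,3,4,1,0)! = -1/144  (running -1/144)
  +(−1)^2/∏(2,0,2,3,2,1)! = 1/48  (running 1/72)
⟨..|..⟩ = √(82944/77)·(1/72) = +0.455842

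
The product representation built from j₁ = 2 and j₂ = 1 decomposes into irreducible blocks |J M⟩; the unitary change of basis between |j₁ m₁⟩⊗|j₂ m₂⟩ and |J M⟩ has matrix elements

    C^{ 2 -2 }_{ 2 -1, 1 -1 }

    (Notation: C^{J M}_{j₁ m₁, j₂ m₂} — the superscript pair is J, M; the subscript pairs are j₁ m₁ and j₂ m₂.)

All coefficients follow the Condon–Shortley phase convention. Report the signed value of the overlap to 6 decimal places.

+√(1/3) = +0.577350

triangle: 1!*3!*1!/6! = 6/720
(j±m)!: 1!*3!*0!*2!*0!*4! = 288
prefactor² = (2J+1)*Δ*N² = 12
  k=0: +1/(0!*1!*3!*0!*0!*1!) = 1/6
Σ = 1/6  ⇒  CG² = 12*(1/6)² = 1/3
CG = +√(1/3) = +0.577350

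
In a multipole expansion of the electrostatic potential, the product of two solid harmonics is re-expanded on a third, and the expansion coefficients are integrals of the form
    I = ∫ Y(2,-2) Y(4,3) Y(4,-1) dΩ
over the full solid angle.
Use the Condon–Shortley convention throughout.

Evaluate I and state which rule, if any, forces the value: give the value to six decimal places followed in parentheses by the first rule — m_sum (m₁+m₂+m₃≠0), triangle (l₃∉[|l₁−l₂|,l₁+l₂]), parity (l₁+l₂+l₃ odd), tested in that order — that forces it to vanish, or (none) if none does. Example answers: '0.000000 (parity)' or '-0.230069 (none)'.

0.159270 (none)

m-sum 0 ✓  L=10 even ✓  2≤4≤6 ✓
Π(2lᵢ+1) = 5×9×9 = 405
triangle coeff Δ(2,4,4) = 1/13860
Σ_t [0,2]: t=0:+1/192 t=1:−1/36 t=2:+1/192 = -5/288
(3j)²=20/693 [(2 4 4; 0 0 0)], sign=-1
Σ_t [2,2]: t=2:+1/480 = 1/480
(3j)²=3/110 [(2 4 4; -2 3 -1)], sign=-1
⇒ 4πI² = 270/847
I = (+1)√(270/847/(4π)) = 0.15927046
No selection rule forces the value: the integral is nonzero (none).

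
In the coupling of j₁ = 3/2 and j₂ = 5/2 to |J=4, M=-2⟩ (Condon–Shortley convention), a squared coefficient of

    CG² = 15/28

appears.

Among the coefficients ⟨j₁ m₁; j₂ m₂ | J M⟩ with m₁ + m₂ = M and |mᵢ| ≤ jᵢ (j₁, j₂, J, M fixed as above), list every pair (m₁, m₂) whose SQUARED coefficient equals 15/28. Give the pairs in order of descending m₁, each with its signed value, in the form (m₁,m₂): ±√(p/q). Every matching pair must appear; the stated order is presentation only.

(-1/2,-3/2): +√(15/28)

Admissible pairs with m₁+m₂ = M = -2: (-3/2,-1/2), (-1/2,-3/2), (1/2,-5/2)
  (m₁,m₂)=(1/2,-5/2): CG² = 3/28, CG = +√(3/28)
  (m₁,m₂)=(-1/2,-3/2): CG² = 15/28, CG = +√(15/28)   ← matches the target
  (m₁,m₂)=(-3/2,-1/2): CG² = 5/14, CG = +√(5/14)
Pairs with CG² = 15/28: (-1/2,-3/2): +√(15/28)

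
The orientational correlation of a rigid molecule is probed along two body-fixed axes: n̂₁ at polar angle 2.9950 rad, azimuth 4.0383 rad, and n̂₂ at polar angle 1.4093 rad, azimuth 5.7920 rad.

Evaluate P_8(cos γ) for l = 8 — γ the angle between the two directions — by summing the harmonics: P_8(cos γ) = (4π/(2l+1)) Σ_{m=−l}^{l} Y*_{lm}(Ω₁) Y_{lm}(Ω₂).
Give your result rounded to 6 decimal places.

-0.004440

Term-by-term m-sum for l=8 (normalisation 4π/17 = 0.739198):
  m=-8: (0.000000, 0.000000) × (-0.327388, -0.329024) = (0.000000, -0.000000)  (running Σ = (0.000000, -0.000000))
  m=-7: (0.000003, -0.000000) × (-0.289255, -0.088434) = (-0.000001, -0.000000)  (running Σ = (-0.000001, -0.000000))
  m=-6: (0.000031, -0.000039) × (0.209001, -0.041167) = (0.000005, -0.000009)  (running Σ = (0.000004, -0.000010))
  m=-5: (-0.000142, -0.000608) × (0.247597, -0.202553) = (-0.000158, -0.000122)  (running Σ = (-0.000154, -0.000132))
  m=-4: (-0.005255, -0.002508) × (-0.045742, 0.110042) = (0.000516, -0.000464)  (running Σ = (0.000362, -0.000595))
  m=-3: (-0.036125, 0.017516) × (0.030860, 0.316355) = (-0.006656, -0.010888)  (running Σ = (-0.006294, -0.011483))
  m=-2: (-0.043111, 0.190445) × (-0.041840, -0.062702) = (0.013745, -0.005265)  (running Σ = (0.007451, -0.016748))
  m=-1: (0.370313, 0.463511) × (-0.277329, -0.148346) = (-0.033938, -0.183480)  (running Σ = (-0.026487, -0.200228))
  m=0: (0.754533, -0.000000) × (0.062248, 0.000000) = (0.046968, 0.000000)  (running Σ = (0.020481, -0.200228))
  m=1: (-0.370313, 0.463511) × (0.277329, -0.148346) = (-0.033938, 0.183480)  (running Σ = (-0.013457, -0.016748))
  m=2: (-0.043111, -0.190445) × (-0.041840, 0.062702) = (0.013745, 0.005265)  (running Σ = (0.000288, -0.011483))
  m=3: (0.036125, 0.017516) × (-0.030860, 0.316355) = (-0.006656, 0.010888)  (running Σ = (-0.006368, -0.000595))
  m=4: (-0.005255, 0.002508) × (-0.045742, -0.110042) = (0.000516, 0.000464)  (running Σ = (-0.005852, -0.000132))
  m=5: (0.000142, -0.000608) × (-0.247597, -0.202553) = (-0.000158, 0.000122)  (running Σ = (-0.006010, -0.000010))
  m=6: (0.000031, 0.000039) × (0.209001, 0.041167) = (0.000005, 0.000009)  (running Σ = (-0.006005, -0.000000))
  m=7: (-0.000003, -0.000000) × (0.289255, -0.088434) = (-0.000001, 0.000000)  (running Σ = (-0.006006, -0.000000))
  m=8: (0.000000, -0.000000) × (-0.327388, 0.329024) = (0.000000, 0.000000)  (running Σ = (-0.006006, 0.000000))
Accumulated sum (-0.006006, 0.000000); after 4π/(2l+1) scaling, (-0.004440, 0.000000) ⇒ P_8 = -0.004440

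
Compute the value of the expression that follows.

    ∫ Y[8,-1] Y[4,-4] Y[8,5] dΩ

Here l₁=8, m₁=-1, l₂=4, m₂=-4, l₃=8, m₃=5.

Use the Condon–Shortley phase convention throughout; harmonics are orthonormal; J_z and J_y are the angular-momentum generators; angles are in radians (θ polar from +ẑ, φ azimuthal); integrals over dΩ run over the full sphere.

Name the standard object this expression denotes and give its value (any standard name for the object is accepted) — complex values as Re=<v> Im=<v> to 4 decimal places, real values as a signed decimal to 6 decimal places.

This is a Gaunt coefficient — the integral of a triple product of spherical harmonics over the sphere.
Rules hold: Σm=0, L=20 even, 4≤8≤12.
N = 17·9·17 = 2601
Δ = 4!·12!·4!/21! = 1/185175900
Racah Σ t=0..4: t=0:+1/557383680 t=1:−1/21772800 t=2:+1/8294400 t=3:−1/21772800 t=4:+1/557383680 = 1/30965760
⇒ 3j(8 4 8; 0 0 0)² = 36/4199, sgn +1
Racah Σ t=0..0: t=0:+1/1254113280 = 1/1254113280
⇒ 3j(8 4 8; -1 -4 5)² = 55/5814, sgn -1
4πI² = N·(3j₀)²·(3jₘ)² = 990/4693
I = -1·√(0.210952/4π) = -0.12956491

Gaunt coefficient, -0.129565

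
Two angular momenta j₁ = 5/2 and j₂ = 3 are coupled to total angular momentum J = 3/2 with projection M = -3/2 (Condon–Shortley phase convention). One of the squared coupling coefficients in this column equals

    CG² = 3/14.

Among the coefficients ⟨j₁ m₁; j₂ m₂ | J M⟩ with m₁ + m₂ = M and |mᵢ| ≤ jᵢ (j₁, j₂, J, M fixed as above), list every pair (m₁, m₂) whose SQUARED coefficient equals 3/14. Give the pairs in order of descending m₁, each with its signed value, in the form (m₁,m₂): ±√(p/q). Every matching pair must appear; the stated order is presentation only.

Admissible pairs with m₁+m₂ = M = -3/2: (-5/2,1), (-3/2,0), (-1/2,-1), (1/2,-2), (3/2,-3)
  (m₁,m₂)=(3/2,-3): CG² = 3/14, CG = +√(3/14)   ← matches the target
  (m₁,m₂)=(1/2,-2): CG² = 2/7, CG = −√(2/7)
  (m₁,m₂)=(-1/2,-1): CG² = 9/35, CG = +√(9/35)
  (m₁,m₂)=(-3/2,0): CG² = 6/35, CG = −√(6/35)
  (m₁,m₂)=(-5/2,1): CG² = 1/14, CG = +√(1/14)
Pairs with CG² = 3/14: (3/2,-3): +√(3/14)

(3/2,-3): +√(3/14)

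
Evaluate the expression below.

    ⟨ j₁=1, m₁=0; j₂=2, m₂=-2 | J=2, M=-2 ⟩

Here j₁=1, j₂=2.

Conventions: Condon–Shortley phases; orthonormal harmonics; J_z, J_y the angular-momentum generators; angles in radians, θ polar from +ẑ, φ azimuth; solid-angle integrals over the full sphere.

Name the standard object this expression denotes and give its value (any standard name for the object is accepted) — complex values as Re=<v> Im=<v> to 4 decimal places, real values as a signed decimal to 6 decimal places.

This is a Clebsch–Gordan (vector-coupling) coefficient.
triangle: 1!×1!×3!/6! = 6/720
(j±m)!: 1!×1!×0!×4!×0!×4! = 576
prefactor² = (2J+1)×Δ×N² = 24
  k=0: +1/(0!×1!×1!×0!×0!×3!) = 1/6
Σ = 1/6  ⇒  CG² = 24×(1/6)² = 2/3
CG = +√(2/3) = +0.816497

Clebsch–Gordan coefficient, +√(2/3) ≈ +0.816497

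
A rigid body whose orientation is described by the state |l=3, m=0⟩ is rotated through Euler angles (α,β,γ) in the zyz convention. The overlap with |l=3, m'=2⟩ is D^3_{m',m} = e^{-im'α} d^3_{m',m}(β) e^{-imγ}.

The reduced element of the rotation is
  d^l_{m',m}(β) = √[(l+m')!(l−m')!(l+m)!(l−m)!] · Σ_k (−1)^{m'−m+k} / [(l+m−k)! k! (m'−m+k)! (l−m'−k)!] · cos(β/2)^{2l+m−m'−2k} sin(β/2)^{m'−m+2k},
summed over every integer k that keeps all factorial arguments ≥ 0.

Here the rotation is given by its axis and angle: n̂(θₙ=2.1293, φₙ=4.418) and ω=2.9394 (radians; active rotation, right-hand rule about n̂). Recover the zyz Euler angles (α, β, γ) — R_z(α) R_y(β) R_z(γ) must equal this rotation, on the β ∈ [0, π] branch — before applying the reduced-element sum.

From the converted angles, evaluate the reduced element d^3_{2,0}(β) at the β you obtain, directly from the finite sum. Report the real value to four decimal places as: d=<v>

Axis–angle → zyz. n̂ = (sinθₙcosφₙ, sinθₙsinφₙ, cosθₙ) = (-0.246066, -0.811566, -0.529918), ω = 2.9394.
R = I cosω + sinω [n̂]ₓ + (1−cosω) n̂n̂ᵀ gives
  R = [-0.859765, +0.501746, +0.095156; +0.288912, +0.324231, +0.900780; +0.421110, +0.801951, -0.423723]
β = atan2(√(R₁₃²+R₂₃²), R₃₃) = 2.008348; α = atan2(R₂₃, R₁₃) mod 2π = 1.465549; γ = atan2(R₃₂, −R₃₁) mod 2π = 2.054327
d^3_{2,0}(β=2.0083) via the finite sum:
c=cos(2.008348/2)=0.536785, s=sin(2.008348/2)=0.843719; N=√[120·1·6·6]=65.726707
k: max(0,(0)−(2))=0 … min(3+(0),3−(2))=1
  k=0: (−1)^2·65.7267/(12)·0.5368^4·0.8437^2 = +0.323712
  k=1: (−1)^3·65.7267/(12)·0.5368^2·0.8437^4 = -0.799747
d^3_{2,0}(2.0083) = +0.323712 -0.799747 = -0.476036

d=-0.4760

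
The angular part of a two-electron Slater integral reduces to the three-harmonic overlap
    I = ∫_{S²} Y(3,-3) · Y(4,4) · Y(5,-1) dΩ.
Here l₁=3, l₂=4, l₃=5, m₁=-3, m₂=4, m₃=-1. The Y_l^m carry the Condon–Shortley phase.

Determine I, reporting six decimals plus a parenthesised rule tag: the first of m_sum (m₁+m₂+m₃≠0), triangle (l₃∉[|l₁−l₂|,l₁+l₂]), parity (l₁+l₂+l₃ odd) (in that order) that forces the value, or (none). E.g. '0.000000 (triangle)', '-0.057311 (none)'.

0.050679 (none)

Checks pass: Σm=0; 12 even; l₃=5∈[1,7].
(2·3+1)(2·4+1)(2·5+1) = 693
Δ: 2! 4! 6! / 13! → 1/180180
sum: t=0:+1/576 t=1:−1/144 t=2:+1/576 = -1/288
3j²(3 4 5; 0 0 0) = Δ·Π!·Σ² = 20/1001  (sign +1)
sum: t=2:+1/34560 = 1/34560
3j²(3 4 5; -3 4 -1) = Δ·Π!·Σ² = 1/429  (sign +1)
combine: 4πI² = 693·20/1001·1/429 = 60/1859
take √, sign +1: I = 0.05067935
No selection rule forces the value: the integral is nonzero (none).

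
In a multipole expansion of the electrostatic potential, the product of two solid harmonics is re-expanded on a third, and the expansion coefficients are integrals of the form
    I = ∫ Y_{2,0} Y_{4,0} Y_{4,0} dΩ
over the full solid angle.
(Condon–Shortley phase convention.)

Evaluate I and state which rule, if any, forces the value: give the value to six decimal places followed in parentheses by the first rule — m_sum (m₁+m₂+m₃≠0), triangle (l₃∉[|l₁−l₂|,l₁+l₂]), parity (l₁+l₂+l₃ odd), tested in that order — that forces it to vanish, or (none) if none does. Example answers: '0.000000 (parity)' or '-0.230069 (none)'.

0.163840 (none)

m-sum 0 ✓  L=10 even ✓  2≤4≤6 ✓
Π(2lᵢ+1) = 5×9×9 = 405
triangle coeff Δ(2,4,4) = 1/13860
Σ_t [0,2]: t=0:+1/192 t=1:−1/36 t=2:+1/192 = -5/288
(3j)²=20/693 [(2 4 4; 0 0 0)], sign=-1
(m-triple is (0,0,0) — same symbol as above.)
⇒ 4πI² = 2000/5929
I = (+1)√(2000/5929/(4π)) = 0.16383977
No selection rule forces the value: the integral is nonzero (none).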